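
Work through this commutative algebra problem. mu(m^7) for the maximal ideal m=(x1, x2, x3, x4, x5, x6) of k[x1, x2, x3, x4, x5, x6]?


Graded Nakayama: mu(m^d) = dim_k (m^d/m^(d+1)) = #degree-7 monomials in 6 vars
C(n+d-1,d)=C(12,7)=792


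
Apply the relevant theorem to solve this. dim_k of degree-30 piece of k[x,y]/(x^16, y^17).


k[x,y], I = (x^16, y^17), d = 30
Need i < 16 and d-i < 17.
Range: 14 <= i <= 15.
H(30) = 2


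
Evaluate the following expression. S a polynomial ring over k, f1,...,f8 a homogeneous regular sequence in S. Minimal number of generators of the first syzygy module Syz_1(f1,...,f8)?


Regular sequence => Koszul complex is the minimal free resolution.
Syz_1 minimally generated by Koszul relations f_i*e_j - f_j*e_i (i<j): mu(Syz_1) = beta_2 = C(m,2) = m(m-1)/2
m=8
8*7/2 = 28


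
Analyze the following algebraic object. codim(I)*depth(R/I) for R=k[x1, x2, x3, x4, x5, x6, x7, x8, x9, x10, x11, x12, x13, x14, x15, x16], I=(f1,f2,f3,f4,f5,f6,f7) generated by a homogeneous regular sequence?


codim=7, depth=dim(R/I)=16-7=9
Product=7*9=63


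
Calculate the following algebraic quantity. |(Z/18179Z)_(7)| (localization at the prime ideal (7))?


7-primary part: 18179=7^3*53
Size=7^3=343


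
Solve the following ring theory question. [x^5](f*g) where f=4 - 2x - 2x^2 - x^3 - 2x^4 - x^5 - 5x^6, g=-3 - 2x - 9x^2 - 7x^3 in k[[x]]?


[x^5] = sum a_i*b_j, i+j=5
  -2*-7=14
  -1*-9=9
  -2*-2=4
  -1*-3=3
Sum=30


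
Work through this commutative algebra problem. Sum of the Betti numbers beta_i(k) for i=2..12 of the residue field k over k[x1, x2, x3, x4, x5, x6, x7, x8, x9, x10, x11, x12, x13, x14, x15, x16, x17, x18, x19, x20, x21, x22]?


Koszul resolution: beta_i(k)=C(n,i), n=22
C(22,2)=231, C(22,3)=1540, C(22,4)=7315, C(22,5)=26334, C(22,6)=74613, C(22,7)=170544, C(22,8)=319770, C(22,9)=497420, C(22,10)=646646, C(22,11)=705432, C(22,12)=646646
Sum=3096491


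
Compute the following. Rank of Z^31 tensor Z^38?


rank(M(x)N) = rank(M)*rank(N)
31*38 = 1178


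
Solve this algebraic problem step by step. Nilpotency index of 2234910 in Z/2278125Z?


2234910^k mod 2278125:
k=1: 2234910
k=2: 1751850
k=3: 452250
k=4: 50625
k=5: 1518750
k=6: 0
First zero at k = 6


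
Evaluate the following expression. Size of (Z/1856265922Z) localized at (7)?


7-primary part: 1856265922=7^9*46
Size=7^9=40353607


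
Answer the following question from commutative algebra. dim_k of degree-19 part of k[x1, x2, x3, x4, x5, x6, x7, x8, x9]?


C(d+n-1,n-1)=C(27,8)=2220075


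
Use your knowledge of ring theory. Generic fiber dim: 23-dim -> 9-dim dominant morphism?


dim(fiber)=dim(X)-dim(Y)=23-9=14


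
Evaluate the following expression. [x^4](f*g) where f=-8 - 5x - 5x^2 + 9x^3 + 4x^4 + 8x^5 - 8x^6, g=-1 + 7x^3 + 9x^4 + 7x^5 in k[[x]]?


[x^4] = sum a_i*b_j, i+j=4
  -8*9=-72
  -5*7=-35
  4*-1=-4
Sum=-111


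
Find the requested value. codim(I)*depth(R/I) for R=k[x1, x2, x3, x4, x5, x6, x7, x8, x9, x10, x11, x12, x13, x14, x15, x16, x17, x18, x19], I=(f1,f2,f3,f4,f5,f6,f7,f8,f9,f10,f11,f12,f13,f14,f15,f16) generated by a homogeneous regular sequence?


codim=16, depth=dim(R/I)=19-16=3
Product=16*3=48


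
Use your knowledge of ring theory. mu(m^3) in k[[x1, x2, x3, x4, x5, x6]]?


C(n+d-1,d)=C(8,3)=56


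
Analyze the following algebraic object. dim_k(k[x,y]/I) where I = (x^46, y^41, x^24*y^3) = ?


k[x,y]/I, I = (x^46, y^41, x^24*y^3)
Rect: 46x41=1886. Corner: (46-24)x(41-3)=836.
dim = 1886-836 = 1050


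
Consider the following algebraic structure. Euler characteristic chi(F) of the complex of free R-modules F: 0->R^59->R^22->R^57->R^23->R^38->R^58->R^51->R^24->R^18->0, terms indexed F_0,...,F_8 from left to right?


chi = sum (-1)^i * rank:
(-1)^0*59=59
(-1)^1*22=-22
(-1)^2*57=57
(-1)^3*23=-23
(-1)^4*38=38
(-1)^5*58=-58
(-1)^6*51=51
(-1)^7*24=-24
(-1)^8*18=18
chi=96


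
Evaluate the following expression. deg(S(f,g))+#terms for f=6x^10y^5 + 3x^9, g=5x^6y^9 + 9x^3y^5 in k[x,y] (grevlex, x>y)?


LT(f)=6x^10y^5, LT(g)=5x^6y^9
lcm(LM)=x^10y^9
S(f,g) (scaled by 30 to clear denominators) = 5y^4*f - 6x^4*g = 15x^9y^4 - 54x^7y^5
2 terms, deg 13.
13+2=15


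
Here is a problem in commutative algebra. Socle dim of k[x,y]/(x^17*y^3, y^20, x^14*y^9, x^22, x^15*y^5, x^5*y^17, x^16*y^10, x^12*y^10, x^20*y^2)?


Socle = ann(m) = span of standard monomials u with x*u, y*u in I (staircase corners).
Redundant generators: x^16*y^10
Minimal generators: x^22, x^20*y^2, x^17*y^3, x^15*y^5, x^14*y^9, x^12*y^10, x^5*y^17, y^20
Corners: x^4y^19, x^11y^16, x^13y^9, x^14y^8, x^16y^4, x^19y^2, x^21y
Socle dim=7


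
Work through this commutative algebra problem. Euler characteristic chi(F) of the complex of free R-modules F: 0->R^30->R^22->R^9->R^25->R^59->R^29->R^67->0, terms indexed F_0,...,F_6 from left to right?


chi = sum (-1)^i * rank:
(-1)^0*30=30
(-1)^1*22=-22
(-1)^2*9=9
(-1)^3*25=-25
(-1)^4*59=59
(-1)^5*29=-29
(-1)^6*67=67
chi=89


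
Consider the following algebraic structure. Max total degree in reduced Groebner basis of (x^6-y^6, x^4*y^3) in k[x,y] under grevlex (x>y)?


LT(f1)=x^6, LT(f2)=x^4y^3, lcm=x^6y^3
S(f1,f2) = y^3*f1 - x^2*f2 = -y^9
Reduced GB = {f1, f2, y^9}; degrees 6, 7, 9
Max = 9


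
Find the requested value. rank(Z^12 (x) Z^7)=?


rank(M(x)N) = rank(M)*rank(N)
12*7 = 84


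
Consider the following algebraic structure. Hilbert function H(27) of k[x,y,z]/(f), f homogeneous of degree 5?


C(29,2)-C(24,2)=406-276=130


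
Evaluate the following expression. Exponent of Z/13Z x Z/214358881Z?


Exponent = lcm of the cyclic orders; pairwise coprime => product.
13^1*11^8=13*214358881=2786665453


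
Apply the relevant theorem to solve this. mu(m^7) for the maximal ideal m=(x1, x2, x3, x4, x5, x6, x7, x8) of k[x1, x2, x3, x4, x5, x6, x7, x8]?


Graded Nakayama: mu(m^d) = dim_k (m^d/m^(d+1)) = #degree-7 monomials in 8 vars
C(n+d-1,d)=C(14,7)=3432


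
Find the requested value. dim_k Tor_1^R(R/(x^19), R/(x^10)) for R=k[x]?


Tor_1(R/I,R/J)=(I cap J)/IJ=(x^19)/(x^29)
dim=29-19=min(19,10)=10


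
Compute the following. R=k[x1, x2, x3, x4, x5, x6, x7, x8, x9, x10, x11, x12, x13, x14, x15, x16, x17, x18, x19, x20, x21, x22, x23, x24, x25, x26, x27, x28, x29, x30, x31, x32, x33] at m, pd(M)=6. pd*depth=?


pd+depth=33
depth=33-6=27
pd*depth=6*27=162


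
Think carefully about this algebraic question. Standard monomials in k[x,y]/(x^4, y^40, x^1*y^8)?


k[x,y]/I, I = (x^4, y^40, x^1*y^8)
Rect: 4x40=160. Corner: (4-1)x(40-8)=96.
dim = 160-96 = 64


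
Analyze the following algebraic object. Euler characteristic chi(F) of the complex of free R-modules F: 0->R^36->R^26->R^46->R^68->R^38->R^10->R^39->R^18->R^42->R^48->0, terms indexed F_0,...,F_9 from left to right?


chi = sum (-1)^i * rank:
(-1)^0*36=36
(-1)^1*26=-26
(-1)^2*46=46
(-1)^3*68=-68
(-1)^4*38=38
(-1)^5*10=-10
(-1)^6*39=39
(-1)^7*18=-18
(-1)^8*42=42
(-1)^9*48=-48
chi=31


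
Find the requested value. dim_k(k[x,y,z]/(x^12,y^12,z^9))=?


Basis: x^iy^jz^k, i<12,j<12,k<9
12*12*9=1296


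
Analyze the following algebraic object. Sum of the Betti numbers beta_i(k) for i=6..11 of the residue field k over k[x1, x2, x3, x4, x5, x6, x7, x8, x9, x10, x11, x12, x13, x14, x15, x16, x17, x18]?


Koszul resolution: beta_i(k)=C(n,i), n=18
C(18,6)=18564, C(18,7)=31824, C(18,8)=43758, C(18,9)=48620, C(18,10)=43758, C(18,11)=31824
Sum=218348


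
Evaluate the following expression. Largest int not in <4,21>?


gcd(4,21)=1 => F=ab-a-b=4*21-4-21=84-25=59


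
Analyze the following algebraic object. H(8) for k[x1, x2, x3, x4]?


C(d+n-1,n-1)=C(11,3)=165


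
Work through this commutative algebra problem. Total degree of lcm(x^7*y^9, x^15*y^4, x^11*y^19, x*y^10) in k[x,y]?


lcm = componentwise max:
x: max(7,15,11,1)=15
y: max(9,4,19,10)=19
Total=15+19=34


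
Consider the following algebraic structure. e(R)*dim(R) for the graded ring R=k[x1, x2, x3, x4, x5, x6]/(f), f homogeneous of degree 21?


e(R)=deg(f)=21, dim(R)=6-1=5
e*dim=21*5=105


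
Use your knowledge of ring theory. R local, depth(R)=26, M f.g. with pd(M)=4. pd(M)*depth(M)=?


pd+depth=26
depth=26-4=22
pd*depth=4*22=88


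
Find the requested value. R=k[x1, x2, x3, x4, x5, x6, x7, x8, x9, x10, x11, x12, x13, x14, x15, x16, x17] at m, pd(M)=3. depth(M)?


pd+depth=depth(R)=17
depth=17-3=14


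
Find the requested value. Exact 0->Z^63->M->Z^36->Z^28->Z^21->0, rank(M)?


Alt sum=0:
(-1)^0*63 + (-1)^1*? + (-1)^2*36 + (-1)^3*28 + (-1)^4*21=0
rank(M)=92


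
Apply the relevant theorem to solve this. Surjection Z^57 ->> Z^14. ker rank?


rank(ker) = 57-14 = 43


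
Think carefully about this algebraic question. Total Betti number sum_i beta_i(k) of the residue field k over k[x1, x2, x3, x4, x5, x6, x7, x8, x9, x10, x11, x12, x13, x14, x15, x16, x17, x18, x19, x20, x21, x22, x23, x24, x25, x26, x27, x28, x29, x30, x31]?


Koszul resolution: beta_i(k)=C(n,i), n=31
sum_i C(31,i) = 2^31 = 2147483648


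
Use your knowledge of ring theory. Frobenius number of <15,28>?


gcd(15,28)=1 => F=ab-a-b=15*28-15-28=420-43=377


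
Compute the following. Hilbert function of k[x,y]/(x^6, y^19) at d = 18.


k[x,y], I = (x^6, y^19), d = 18
Need i < 6 and d-i < 19.
Range: 0 <= i <= 5.
H(18) = 6


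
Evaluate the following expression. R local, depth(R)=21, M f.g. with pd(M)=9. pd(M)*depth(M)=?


pd+depth=21
depth=21-9=12
pd*depth=9*12=108


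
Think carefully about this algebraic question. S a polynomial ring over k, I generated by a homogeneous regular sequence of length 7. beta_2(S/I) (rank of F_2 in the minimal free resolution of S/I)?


Regular sequence => Koszul complex is the minimal free resolution.
Syz_1 minimally generated by Koszul relations f_i*e_j - f_j*e_i (i<j): mu(Syz_1) = beta_2 = C(m,2) = m(m-1)/2
m=7
7*6/2 = 21


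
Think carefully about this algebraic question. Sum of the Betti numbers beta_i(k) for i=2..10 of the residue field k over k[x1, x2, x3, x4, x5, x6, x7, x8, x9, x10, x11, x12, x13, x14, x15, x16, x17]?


Koszul resolution: beta_i(k)=C(n,i), n=17
C(17,2)=136, C(17,3)=680, C(17,4)=2380, C(17,5)=6188, C(17,6)=12376, C(17,7)=19448, C(17,8)=24310, C(17,9)=24310, C(17,10)=19448
Sum=109276


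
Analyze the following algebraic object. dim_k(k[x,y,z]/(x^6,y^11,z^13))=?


Basis: x^iy^jz^k, i<6,j<11,k<13
6*11*13=858


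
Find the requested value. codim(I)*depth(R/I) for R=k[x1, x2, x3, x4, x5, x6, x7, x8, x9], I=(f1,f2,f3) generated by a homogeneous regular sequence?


codim=3, depth=dim(R/I)=9-3=6
Product=3*6=18


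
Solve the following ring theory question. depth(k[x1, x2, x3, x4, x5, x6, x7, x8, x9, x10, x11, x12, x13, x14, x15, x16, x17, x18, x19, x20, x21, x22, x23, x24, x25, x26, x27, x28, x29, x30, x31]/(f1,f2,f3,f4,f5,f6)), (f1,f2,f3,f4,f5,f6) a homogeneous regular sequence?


depth(R)=31
depth(R/I)=31-6=25


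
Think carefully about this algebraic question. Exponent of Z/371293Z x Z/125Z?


Exponent = lcm of the cyclic orders; pairwise coprime => product.
13^5*5^3=371293*125=46411625


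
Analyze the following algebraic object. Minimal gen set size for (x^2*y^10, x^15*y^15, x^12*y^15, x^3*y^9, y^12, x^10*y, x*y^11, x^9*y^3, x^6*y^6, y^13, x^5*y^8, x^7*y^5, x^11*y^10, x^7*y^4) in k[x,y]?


Remove redundant (divisible by others).
x^11*y^10 redundant.
x^12*y^15 redundant.
x^15*y^15 redundant.
x^7*y^5 redundant.
y^13 redundant.
Min: x^10*y, x^9*y^3, x^7*y^4, x^6*y^6, x^5*y^8, x^3*y^9, x^2*y^10, x*y^11, y^12
Count=9


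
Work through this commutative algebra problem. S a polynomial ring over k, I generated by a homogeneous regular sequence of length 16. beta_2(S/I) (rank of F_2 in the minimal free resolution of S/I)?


Regular sequence => Koszul complex is the minimal free resolution.
Syz_1 minimally generated by Koszul relations f_i*e_j - f_j*e_i (i<j): mu(Syz_1) = beta_2 = C(m,2) = m(m-1)/2
m=16
16*15/2 = 120


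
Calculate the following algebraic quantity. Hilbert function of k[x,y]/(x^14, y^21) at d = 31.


k[x,y], I = (x^14, y^21), d = 31
Need i < 14 and d-i < 21.
Range: 11 <= i <= 13.
H(31) = 3


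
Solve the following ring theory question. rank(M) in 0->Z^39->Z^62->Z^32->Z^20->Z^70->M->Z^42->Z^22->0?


Alt sum=0:
(-1)^0*39 + (-1)^1*62 + (-1)^2*32 + (-1)^3*20 + (-1)^4*70 + (-1)^5*? + (-1)^6*42 + (-1)^7*22=0
rank(M)=79


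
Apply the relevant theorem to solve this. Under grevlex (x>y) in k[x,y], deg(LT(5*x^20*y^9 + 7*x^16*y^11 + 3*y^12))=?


LT: 5*x^20*y^9
deg_x=20, deg_y=9
Total=20+9=29


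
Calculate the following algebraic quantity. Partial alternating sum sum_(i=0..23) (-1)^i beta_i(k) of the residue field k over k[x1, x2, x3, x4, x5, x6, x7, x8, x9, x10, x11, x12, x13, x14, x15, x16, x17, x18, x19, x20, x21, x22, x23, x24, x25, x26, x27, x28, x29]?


Koszul resolution: beta_i(k)=C(n,i), n=29
sum_(i=0..p) (-1)^i C(n,i) = (-1)^p C(n-1,p)
(-1)^23*C(28,23) = (-1)^23*98280 = -98280


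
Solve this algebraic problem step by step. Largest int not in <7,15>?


gcd(7,15)=1 => F=ab-a-b=7*15-7-15=105-22=83


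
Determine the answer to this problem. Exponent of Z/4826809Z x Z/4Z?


Exponent = lcm of the cyclic orders; pairwise coprime => product.
13^6*2^2=4826809*4=19307236


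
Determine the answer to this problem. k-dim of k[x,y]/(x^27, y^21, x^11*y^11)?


k[x,y]/I, I = (x^27, y^21, x^11*y^11)
Rect: 27x21=567. Corner: (27-11)x(21-11)=160.
dim = 567-160 = 407


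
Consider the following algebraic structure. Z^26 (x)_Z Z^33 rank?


rank(M(x)N) = rank(M)*rank(N)
26*33 = 858


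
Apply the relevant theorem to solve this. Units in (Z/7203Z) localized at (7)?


Local ring = Z/2401Z.
phi(2401) = 7^3*(7-1) = 2058


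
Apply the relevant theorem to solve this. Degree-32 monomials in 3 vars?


C(d+n-1,n-1)=C(34,2)=561


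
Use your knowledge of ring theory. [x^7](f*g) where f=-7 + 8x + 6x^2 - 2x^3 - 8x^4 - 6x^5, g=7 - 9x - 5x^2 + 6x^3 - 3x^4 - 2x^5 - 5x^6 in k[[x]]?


[x^7] = sum a_i*b_j, i+j=7
  8*-5=-40
  6*-2=-12
  -2*-3=6
  -8*6=-48
  -6*-5=30
Sum=-64


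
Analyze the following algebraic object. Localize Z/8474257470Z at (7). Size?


7-primary part: 8474257470=7^10*30
Size=7^10=282475249


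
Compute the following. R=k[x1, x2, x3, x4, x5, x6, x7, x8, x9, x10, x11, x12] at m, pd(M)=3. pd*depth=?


pd+depth=12
depth=12-3=9
pd*depth=3*9=27


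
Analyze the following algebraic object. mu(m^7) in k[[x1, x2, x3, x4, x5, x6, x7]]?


C(n+d-1,d)=C(13,7)=1716


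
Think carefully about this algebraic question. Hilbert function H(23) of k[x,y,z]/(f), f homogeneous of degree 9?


C(25,2)-C(16,2)=300-120=180


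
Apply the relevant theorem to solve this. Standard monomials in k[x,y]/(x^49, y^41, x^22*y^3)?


k[x,y]/I, I = (x^49, y^41, x^22*y^3)
Rect: 49x41=2009. Corner: (49-22)x(41-3)=1026.
dim = 2009-1026 = 983


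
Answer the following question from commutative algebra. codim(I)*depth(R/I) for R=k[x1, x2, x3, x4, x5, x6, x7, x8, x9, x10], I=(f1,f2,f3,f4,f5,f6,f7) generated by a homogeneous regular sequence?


codim=7, depth=dim(R/I)=10-7=3
Product=7*3=21


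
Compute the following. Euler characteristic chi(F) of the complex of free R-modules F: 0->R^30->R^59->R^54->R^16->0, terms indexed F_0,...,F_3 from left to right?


chi = sum (-1)^i * rank:
(-1)^0*30=30
(-1)^1*59=-59
(-1)^2*54=54
(-1)^3*16=-16
chi=9


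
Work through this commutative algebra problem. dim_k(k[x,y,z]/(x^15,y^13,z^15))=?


Basis: x^iy^jz^k, i<15,j<13,k<15
15*13*15=2925


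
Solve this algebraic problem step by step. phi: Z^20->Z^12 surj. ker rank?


rank(ker) = 20-12 = 8


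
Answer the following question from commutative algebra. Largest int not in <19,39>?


gcd(19,39)=1 => F=ab-a-b=19*39-19-39=741-58=683


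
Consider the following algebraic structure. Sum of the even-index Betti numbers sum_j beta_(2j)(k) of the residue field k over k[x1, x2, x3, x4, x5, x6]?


Koszul resolution: beta_i(k)=C(n,i), n=6
sum_even C(6,i) = 2^(n-1) = 2^5 = 32


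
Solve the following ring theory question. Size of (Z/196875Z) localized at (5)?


5-primary part: 196875=5^5*63
Size=5^5=3125


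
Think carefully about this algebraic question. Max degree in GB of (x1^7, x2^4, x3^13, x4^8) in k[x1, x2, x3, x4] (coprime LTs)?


Pure powers, coprime LTs => already GB.
Degrees: 7, 4, 13, 8
Max=13


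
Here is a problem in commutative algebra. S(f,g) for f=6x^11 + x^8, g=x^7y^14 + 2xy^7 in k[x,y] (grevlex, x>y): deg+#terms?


LT(f)=6x^11, LT(g)=x^7y^14
lcm(LM)=x^11y^14
S(f,g) (scaled by 6 to clear denominators) = y^14*f - 6x^4*g = x^8y^14 - 12x^5y^7
2 terms, deg 22.
22+2=24


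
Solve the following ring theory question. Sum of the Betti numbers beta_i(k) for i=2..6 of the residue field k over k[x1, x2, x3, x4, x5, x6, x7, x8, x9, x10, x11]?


Koszul resolution: beta_i(k)=C(n,i), n=11
C(11,2)=55, C(11,3)=165, C(11,4)=330, C(11,5)=462, C(11,6)=462
Sum=1474


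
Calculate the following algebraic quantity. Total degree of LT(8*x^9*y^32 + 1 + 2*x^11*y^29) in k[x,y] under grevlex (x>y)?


LT: 8*x^9*y^32
deg_x=9, deg_y=32
Total=9+32=41


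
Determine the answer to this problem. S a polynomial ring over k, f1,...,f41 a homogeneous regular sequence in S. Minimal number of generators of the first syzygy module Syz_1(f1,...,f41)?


Regular sequence => Koszul complex is the minimal free resolution.
Syz_1 minimally generated by Koszul relations f_i*e_j - f_j*e_i (i<j): mu(Syz_1) = beta_2 = C(m,2) = m(m-1)/2
m=41
41*40/2 = 820


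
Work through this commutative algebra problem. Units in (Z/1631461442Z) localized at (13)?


Local ring = Z/815730721Z.
phi(815730721) = 13^7*(13-1) = 752982204


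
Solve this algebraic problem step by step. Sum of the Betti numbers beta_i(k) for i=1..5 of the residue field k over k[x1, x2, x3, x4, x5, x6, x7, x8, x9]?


Koszul resolution: beta_i(k)=C(n,i), n=9
C(9,1)=9, C(9,2)=36, C(9,3)=84, C(9,4)=126, C(9,5)=126
Sum=381


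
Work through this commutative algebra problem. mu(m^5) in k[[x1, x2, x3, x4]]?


C(n+d-1,d)=C(8,5)=56


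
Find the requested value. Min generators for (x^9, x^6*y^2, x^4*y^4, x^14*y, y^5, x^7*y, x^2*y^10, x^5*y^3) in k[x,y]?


Remove redundant (divisible by others).
x^2*y^10 redundant.
x^14*y redundant.
Min: x^9, x^7*y, x^6*y^2, x^5*y^3, x^4*y^4, y^5
Count=6


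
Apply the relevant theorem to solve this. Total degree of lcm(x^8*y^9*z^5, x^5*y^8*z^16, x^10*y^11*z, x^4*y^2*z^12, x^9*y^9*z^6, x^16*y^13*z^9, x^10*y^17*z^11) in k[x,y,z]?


lcm = componentwise max:
x: max(8,5,10,4,9,16,10)=16
y: max(9,8,11,2,9,13,17)=17
z: max(5,16,1,12,6,9,11)=16
Total=16+17+16=49


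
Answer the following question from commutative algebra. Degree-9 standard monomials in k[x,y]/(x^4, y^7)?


k[x,y], I = (x^4, y^7), d = 9
Need i < 4 and d-i < 7.
Range: 3 <= i <= 3.
H(9) = 1


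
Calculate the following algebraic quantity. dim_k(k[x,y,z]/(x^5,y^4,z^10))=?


Basis: x^iy^jz^k, i<5,j<4,k<10
5*4*10=200


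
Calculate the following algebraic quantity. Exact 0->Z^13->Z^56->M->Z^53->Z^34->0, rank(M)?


Alt sum=0:
(-1)^0*13 + (-1)^1*56 + (-1)^2*? + (-1)^3*53 + (-1)^4*34=0
rank(M)=62


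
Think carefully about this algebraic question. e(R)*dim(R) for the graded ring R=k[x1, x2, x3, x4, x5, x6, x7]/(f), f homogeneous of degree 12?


e(R)=deg(f)=12, dim(R)=7-1=6
e*dim=12*6=72


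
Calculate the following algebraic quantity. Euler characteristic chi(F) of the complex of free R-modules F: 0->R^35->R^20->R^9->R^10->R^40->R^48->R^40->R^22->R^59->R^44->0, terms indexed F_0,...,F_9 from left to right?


chi = sum (-1)^i * rank:
(-1)^0*35=35
(-1)^1*20=-20
(-1)^2*9=9
(-1)^3*10=-10
(-1)^4*40=40
(-1)^5*48=-48
(-1)^6*40=40
(-1)^7*22=-22
(-1)^8*59=59
(-1)^9*44=-44
chi=39


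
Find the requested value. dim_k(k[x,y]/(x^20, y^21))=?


Basis: x^i*y^j, i<20, j<21
20*21=420


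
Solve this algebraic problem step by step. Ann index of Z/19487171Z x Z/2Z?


Exponent = lcm of the cyclic orders; pairwise coprime => product.
11^7*2^1=19487171*2=38974342


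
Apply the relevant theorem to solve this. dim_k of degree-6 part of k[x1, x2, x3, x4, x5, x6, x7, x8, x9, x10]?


C(d+n-1,n-1)=C(15,9)=5005


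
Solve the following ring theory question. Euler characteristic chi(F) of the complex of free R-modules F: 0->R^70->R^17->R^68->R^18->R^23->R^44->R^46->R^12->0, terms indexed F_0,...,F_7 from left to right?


chi = sum (-1)^i * rank:
(-1)^0*70=70
(-1)^1*17=-17
(-1)^2*68=68
(-1)^3*18=-18
(-1)^4*23=23
(-1)^5*44=-44
(-1)^6*46=46
(-1)^7*12=-12
chi=116


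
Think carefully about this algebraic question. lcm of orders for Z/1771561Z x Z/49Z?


Exponent = lcm of the cyclic orders; pairwise coprime => product.
11^6*7^2=1771561*49=86806489


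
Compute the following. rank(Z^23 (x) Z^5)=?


rank(M(x)N) = rank(M)*rank(N)
23*5 = 115


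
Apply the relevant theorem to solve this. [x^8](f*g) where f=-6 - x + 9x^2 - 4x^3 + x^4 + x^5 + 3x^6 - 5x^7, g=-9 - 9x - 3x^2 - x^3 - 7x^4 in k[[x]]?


[x^8] = sum a_i*b_j, i+j=8
  1*-7=-7
  1*-1=-1
  3*-3=-9
  -5*-9=45
Sum=28


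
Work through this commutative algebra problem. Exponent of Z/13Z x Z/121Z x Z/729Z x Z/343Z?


Exponent = lcm of the cyclic orders; pairwise coprime => product.
13^1*11^2*3^6*7^3=13*121*729*343=393323931


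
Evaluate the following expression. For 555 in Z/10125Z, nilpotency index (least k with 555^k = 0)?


555^k mod 10125:
k=1: 555
k=2: 4275
k=3: 3375
k=4: 0
First zero at k = 4


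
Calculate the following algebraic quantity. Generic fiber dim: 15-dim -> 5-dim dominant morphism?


dim(fiber)=dim(X)-dim(Y)=15-5=10


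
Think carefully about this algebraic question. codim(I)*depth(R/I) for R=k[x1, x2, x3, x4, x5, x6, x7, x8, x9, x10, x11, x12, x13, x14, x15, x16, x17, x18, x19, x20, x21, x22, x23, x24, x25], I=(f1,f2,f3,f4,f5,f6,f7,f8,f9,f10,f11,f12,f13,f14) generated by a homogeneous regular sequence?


codim=14, depth=dim(R/I)=25-14=11
Product=14*11=154


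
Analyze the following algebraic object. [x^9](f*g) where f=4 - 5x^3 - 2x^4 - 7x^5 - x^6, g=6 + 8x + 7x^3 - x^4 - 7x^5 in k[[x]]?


[x^9] = sum a_i*b_j, i+j=9
  -2*-7=14
  -7*-1=7
  -1*7=-7
Sum=14


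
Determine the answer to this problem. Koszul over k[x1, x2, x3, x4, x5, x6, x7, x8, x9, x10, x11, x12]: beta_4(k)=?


C(n,i)=C(12,4)=495


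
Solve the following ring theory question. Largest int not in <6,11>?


gcd(6,11)=1 => F=ab-a-b=6*11-6-11=66-17=49


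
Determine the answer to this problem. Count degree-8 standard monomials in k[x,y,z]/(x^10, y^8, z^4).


Need i<10, j<8, k<4 with i+j+k=8.
For each i, j ranges over max(0,8-i-3)..min(7,8-i):
  i=0: j in [5,7] -> 3
  i=1: j in [4,7] -> 4
  i=2: j in [3,6] -> 4
  i=3: j in [2,5] -> 4
  i=4: j in [1,4] -> 4
  i=5: j in [0,3] -> 4
  i=6: j in [0,2] -> 3
  i=7: j in [0,1] -> 2
  i=8: j in [0,0] -> 1
H(8) = 3+4+4+4+4+4+3+2+1 = 29


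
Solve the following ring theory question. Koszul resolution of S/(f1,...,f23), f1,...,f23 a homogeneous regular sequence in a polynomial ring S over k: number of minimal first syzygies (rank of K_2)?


Regular sequence => Koszul complex is the minimal free resolution.
Syz_1 minimally generated by Koszul relations f_i*e_j - f_j*e_i (i<j): mu(Syz_1) = beta_2 = C(m,2) = m(m-1)/2
m=23
23*22/2 = 253


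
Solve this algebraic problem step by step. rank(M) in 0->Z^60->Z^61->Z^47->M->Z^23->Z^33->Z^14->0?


Alt sum=0:
(-1)^0*60 + (-1)^1*61 + (-1)^2*47 + (-1)^3*? + (-1)^4*23 + (-1)^5*33 + (-1)^6*14=0
rank(M)=50


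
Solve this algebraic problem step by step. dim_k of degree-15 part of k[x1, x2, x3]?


C(d+n-1,n-1)=C(17,2)=136


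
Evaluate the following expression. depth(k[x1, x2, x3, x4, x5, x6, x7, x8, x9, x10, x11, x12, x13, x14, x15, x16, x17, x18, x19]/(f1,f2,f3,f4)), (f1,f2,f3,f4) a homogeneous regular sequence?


depth(R)=19
depth(R/I)=19-4=15


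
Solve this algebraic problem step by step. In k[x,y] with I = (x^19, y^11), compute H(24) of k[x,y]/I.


k[x,y], I = (x^19, y^11), d = 24
Need i < 19 and d-i < 11.
Range: 14 <= i <= 18.
H(24) = 5


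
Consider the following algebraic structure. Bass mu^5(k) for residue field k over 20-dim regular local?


C(n,i)=C(20,5)=15504


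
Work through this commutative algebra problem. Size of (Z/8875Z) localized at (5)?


5-primary part: 8875=5^3*71
Size=5^3=125


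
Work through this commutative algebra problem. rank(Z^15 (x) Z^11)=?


rank(M(x)N) = rank(M)*rank(N)
15*11 = 165


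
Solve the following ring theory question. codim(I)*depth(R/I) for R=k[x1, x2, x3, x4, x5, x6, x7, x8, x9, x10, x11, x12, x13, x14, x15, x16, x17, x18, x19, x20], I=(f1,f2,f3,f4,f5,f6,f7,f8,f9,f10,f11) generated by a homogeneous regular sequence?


codim=11, depth=dim(R/I)=20-11=9
Product=11*9=99


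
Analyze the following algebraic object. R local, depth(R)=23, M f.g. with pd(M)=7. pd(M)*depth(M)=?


pd+depth=23
depth=23-7=16
pd*depth=7*16=112


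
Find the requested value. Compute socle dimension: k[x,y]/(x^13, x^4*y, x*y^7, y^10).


Socle = ann(m) = span of standard monomials u with x*u, y*u in I (staircase corners).
Minimal generators: x^13, x^4*y, x*y^7, y^10
Corners: y^9, x^3y^6, x^12
Socle dim=3


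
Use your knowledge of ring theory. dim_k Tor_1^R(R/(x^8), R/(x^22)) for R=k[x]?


Tor_1(R/I,R/J)=(I cap J)/IJ=(x^22)/(x^30)
dim=30-22=min(8,22)=8


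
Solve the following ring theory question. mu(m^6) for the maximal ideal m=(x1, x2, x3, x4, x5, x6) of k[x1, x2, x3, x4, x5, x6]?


Graded Nakayama: mu(m^d) = dim_k (m^d/m^(d+1)) = #degree-6 monomials in 6 vars
C(n+d-1,d)=C(11,6)=462


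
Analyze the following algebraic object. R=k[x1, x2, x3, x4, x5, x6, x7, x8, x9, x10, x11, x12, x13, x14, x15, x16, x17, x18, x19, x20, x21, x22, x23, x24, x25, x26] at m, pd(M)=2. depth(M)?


pd+depth=depth(R)=26
depth=26-2=24


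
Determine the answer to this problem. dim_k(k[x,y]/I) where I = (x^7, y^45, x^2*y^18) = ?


k[x,y]/I, I = (x^7, y^45, x^2*y^18)
Rect: 7x45=315. Corner: (7-2)x(45-18)=135.
dim = 315-135 = 180


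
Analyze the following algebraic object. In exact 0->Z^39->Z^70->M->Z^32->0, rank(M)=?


Alt sum=0:
(-1)^0*39 + (-1)^1*70 + (-1)^2*? + (-1)^3*32=0
rank(M)=63


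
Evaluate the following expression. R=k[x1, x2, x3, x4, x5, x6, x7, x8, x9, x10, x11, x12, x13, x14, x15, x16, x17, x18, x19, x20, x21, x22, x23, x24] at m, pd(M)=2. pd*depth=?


pd+depth=24
depth=24-2=22
pd*depth=2*22=44


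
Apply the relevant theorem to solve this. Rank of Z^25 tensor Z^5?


rank(M(x)N) = rank(M)*rank(N)
25*5 = 125


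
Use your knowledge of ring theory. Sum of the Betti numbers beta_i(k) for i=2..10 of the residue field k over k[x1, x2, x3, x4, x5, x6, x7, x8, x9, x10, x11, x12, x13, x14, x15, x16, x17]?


Koszul resolution: beta_i(k)=C(n,i), n=17
C(17,2)=136, C(17,3)=680, C(17,4)=2380, C(17,5)=6188, C(17,6)=12376, C(17,7)=19448, C(17,8)=24310, C(17,9)=24310, C(17,10)=19448
Sum=109276


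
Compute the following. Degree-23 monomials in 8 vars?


C(d+n-1,n-1)=C(30,7)=2035800


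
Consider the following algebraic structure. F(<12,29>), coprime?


gcd(12,29)=1 => F=ab-a-b=12*29-12-29=348-41=307


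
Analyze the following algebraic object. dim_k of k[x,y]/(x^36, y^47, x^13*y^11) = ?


k[x,y]/I, I = (x^36, y^47, x^13*y^11)
Rect: 36x47=1692. Corner: (36-13)x(47-11)=828.
dim = 1692-828 = 864


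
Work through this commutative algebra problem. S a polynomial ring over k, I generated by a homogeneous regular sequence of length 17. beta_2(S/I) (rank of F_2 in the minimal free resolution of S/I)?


Regular sequence => Koszul complex is the minimal free resolution.
Syz_1 minimally generated by Koszul relations f_i*e_j - f_j*e_i (i<j): mu(Syz_1) = beta_2 = C(m,2) = m(m-1)/2
m=17
17*16/2 = 136


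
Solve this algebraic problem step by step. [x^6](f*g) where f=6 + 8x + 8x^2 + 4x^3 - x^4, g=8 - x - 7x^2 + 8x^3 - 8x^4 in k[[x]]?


[x^6] = sum a_i*b_j, i+j=6
  8*-8=-64
  4*8=32
  -1*-7=7
Sum=-25


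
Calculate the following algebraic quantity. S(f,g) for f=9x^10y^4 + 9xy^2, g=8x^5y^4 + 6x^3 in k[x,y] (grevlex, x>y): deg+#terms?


LT(f)=9x^10y^4, LT(g)=8x^5y^4
lcm(LM)=x^10y^4
S(f,g) (scaled by 72 to clear denominators) = 8*f - 9x^5*g = -54x^8 + 72xy^2
2 terms, deg 8.
8+2=10


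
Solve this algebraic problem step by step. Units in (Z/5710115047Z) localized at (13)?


Local ring = Z/815730721Z.
phi(815730721) = 13^7*(13-1) = 752982204


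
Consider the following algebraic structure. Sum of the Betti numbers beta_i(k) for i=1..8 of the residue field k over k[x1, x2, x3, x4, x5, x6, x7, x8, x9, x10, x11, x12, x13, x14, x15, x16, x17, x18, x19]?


Koszul resolution: beta_i(k)=C(n,i), n=19
C(19,1)=19, C(19,2)=171, C(19,3)=969, C(19,4)=3876, C(19,5)=11628, C(19,6)=27132, C(19,7)=50388, C(19,8)=75582
Sum=169765


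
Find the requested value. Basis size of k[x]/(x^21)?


Basis: 1,x,...,x^20
dim=21


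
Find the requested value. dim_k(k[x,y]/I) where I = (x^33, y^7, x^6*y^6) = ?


k[x,y]/I, I = (x^33, y^7, x^6*y^6)
Rect: 33x7=231. Corner: (33-6)x(7-6)=27.
dim = 231-27 = 204


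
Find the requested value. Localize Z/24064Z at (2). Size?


2-primary part: 24064=2^9*47
Size=2^9=512


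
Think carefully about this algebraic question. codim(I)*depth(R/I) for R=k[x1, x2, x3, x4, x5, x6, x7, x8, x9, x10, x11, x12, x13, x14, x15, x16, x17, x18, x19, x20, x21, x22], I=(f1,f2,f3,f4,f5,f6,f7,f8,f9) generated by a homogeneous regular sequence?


codim=9, depth=dim(R/I)=22-9=13
Product=9*13=117


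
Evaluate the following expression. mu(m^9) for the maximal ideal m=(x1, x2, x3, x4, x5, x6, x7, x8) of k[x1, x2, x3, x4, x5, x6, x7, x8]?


Graded Nakayama: mu(m^d) = dim_k (m^d/m^(d+1)) = #degree-9 monomials in 8 vars
C(n+d-1,d)=C(16,9)=11440


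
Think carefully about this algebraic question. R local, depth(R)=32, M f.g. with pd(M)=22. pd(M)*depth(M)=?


pd+depth=32
depth=32-22=10
pd*depth=22*10=220


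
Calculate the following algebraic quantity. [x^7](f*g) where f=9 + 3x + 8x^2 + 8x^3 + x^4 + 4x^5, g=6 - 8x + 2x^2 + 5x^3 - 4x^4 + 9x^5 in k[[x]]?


[x^7] = sum a_i*b_j, i+j=7
  8*9=72
  8*-4=-32
  1*5=5
  4*2=8
Sum=53


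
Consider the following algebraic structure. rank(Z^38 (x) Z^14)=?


rank(M(x)N) = rank(M)*rank(N)
38*14 = 532


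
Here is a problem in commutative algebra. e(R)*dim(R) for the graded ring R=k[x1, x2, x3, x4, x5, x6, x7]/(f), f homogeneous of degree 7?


e(R)=deg(f)=7, dim(R)=7-1=6
e*dim=7*6=42


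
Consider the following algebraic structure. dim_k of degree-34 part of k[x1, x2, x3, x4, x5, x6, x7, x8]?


C(d+n-1,n-1)=C(41,7)=22481940


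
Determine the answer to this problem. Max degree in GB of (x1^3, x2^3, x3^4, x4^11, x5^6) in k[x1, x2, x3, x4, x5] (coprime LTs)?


Pure powers, coprime LTs => already GB.
Degrees: 3, 3, 4, 11, 6
Max=11


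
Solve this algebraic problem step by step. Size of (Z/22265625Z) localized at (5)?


5-primary part: 22265625=5^8*57
Size=5^8=390625


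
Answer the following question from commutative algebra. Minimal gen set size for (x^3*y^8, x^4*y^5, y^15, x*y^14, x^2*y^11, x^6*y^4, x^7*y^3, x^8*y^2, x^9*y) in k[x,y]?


Remove redundant (divisible by others).
Min: x^9*y, x^8*y^2, x^7*y^3, x^6*y^4, x^4*y^5, x^3*y^8, x^2*y^11, x*y^14, y^15
Count=9


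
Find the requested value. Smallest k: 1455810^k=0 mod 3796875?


1455810^k mod 3796875:
k=1: 1455810
k=2: 1302975
k=3: 3253500
k=4: 1569375
k=5: 3037500
k=6: 0
First zero at k = 6


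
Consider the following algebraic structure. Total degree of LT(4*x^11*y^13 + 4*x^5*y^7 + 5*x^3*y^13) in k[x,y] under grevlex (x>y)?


LT: 4*x^11*y^13
deg_x=11, deg_y=13
Total=11+13=24


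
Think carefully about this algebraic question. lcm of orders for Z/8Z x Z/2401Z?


Exponent = lcm of the cyclic orders; pairwise coprime => product.
2^3*7^4=8*2401=19208


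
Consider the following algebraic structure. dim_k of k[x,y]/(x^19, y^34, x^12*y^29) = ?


k[x,y]/I, I = (x^19, y^34, x^12*y^29)
Rect: 19x34=646. Corner: (19-12)x(34-29)=35.
dim = 646-35 = 611


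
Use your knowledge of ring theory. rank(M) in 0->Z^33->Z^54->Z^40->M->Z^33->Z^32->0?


Alt sum=0:
(-1)^0*33 + (-1)^1*54 + (-1)^2*40 + (-1)^3*? + (-1)^4*33 + (-1)^5*32=0
rank(M)=20


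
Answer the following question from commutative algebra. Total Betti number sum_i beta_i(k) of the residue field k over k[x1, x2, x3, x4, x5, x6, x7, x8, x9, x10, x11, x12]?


Koszul resolution: beta_i(k)=C(n,i), n=12
sum_i C(12,i) = 2^12 = 4096


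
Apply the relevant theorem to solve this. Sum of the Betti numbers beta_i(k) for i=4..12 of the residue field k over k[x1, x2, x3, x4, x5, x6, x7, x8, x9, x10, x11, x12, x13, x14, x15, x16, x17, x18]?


Koszul resolution: beta_i(k)=C(n,i), n=18
C(18,4)=3060, C(18,5)=8568, C(18,6)=18564, C(18,7)=31824, C(18,8)=43758, C(18,9)=48620, C(18,10)=43758, C(18,11)=31824, C(18,12)=18564
Sum=248540


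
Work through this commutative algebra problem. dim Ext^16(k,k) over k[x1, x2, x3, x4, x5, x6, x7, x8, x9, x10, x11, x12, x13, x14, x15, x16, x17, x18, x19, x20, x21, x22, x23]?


C(n,i)=C(23,16)=245157


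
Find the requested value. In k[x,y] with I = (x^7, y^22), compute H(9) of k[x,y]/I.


k[x,y], I = (x^7, y^22), d = 9
Need i < 7 and d-i < 22.
Range: 0 <= i <= 6.
H(9) = 7


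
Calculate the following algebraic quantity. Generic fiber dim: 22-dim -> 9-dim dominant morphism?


dim(fiber)=dim(X)-dim(Y)=22-9=13


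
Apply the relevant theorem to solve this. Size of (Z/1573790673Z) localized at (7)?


7-primary part: 1573790673=7^9*39
Size=7^9=40353607


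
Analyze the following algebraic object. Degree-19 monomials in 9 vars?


C(d+n-1,n-1)=C(27,8)=2220075


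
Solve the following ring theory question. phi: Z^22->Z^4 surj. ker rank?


rank(ker) = 22-4 = 18


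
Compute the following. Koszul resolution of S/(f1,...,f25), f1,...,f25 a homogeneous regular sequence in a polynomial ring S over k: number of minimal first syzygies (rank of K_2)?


Regular sequence => Koszul complex is the minimal free resolution.
Syz_1 minimally generated by Koszul relations f_i*e_j - f_j*e_i (i<j): mu(Syz_1) = beta_2 = C(m,2) = m(m-1)/2
m=25
25*24/2 = 300


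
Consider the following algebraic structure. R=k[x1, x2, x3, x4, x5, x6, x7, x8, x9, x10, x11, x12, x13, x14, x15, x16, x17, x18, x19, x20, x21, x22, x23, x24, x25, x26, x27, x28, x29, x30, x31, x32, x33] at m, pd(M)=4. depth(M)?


pd+depth=depth(R)=33
depth=33-4=29


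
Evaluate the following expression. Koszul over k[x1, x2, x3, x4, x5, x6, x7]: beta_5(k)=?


C(n,i)=C(7,5)=21


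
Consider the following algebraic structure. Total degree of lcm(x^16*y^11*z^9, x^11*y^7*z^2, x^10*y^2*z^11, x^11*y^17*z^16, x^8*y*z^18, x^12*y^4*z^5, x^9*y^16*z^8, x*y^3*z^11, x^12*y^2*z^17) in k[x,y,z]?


lcm = componentwise max:
x: max(16,11,10,11,8,12,9,1,12)=16
y: max(11,7,2,17,1,4,16,3,2)=17
z: max(9,2,11,16,18,5,8,11,17)=18
Total=16+17+18=51


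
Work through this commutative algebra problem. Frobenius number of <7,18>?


gcd(7,18)=1 => F=ab-a-b=7*18-7-18=126-25=101


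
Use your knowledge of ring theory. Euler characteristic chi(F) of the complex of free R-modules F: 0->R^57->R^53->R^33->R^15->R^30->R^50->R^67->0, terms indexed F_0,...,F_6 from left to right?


chi = sum (-1)^i * rank:
(-1)^0*57=57
(-1)^1*53=-53
(-1)^2*33=33
(-1)^3*15=-15
(-1)^4*30=30
(-1)^5*50=-50
(-1)^6*67=67
chi=69


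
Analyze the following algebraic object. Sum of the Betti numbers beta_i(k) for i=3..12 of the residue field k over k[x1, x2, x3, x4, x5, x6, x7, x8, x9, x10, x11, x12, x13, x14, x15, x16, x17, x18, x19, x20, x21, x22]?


Koszul resolution: beta_i(k)=C(n,i), n=22
C(22,3)=1540, C(22,4)=7315, C(22,5)=26334, C(22,6)=74613, C(22,7)=170544, C(22,8)=319770, C(22,9)=497420, C(22,10)=646646, C(22,11)=705432, C(22,12)=646646
Sum=3096260


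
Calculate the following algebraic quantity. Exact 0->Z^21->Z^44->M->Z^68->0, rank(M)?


Alt sum=0:
(-1)^0*21 + (-1)^1*44 + (-1)^2*? + (-1)^3*68=0
rank(M)=91


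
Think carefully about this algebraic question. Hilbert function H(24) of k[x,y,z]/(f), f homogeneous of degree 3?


C(26,2)-C(23,2)=325-253=72


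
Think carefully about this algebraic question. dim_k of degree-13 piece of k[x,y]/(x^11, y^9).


k[x,y], I = (x^11, y^9), d = 13
Need i < 11 and d-i < 9.
Range: 5 <= i <= 10.
H(13) = 6


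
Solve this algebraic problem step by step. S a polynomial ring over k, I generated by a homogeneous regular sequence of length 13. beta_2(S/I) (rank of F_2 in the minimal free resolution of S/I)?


Regular sequence => Koszul complex is the minimal free resolution.
Syz_1 minimally generated by Koszul relations f_i*e_j - f_j*e_i (i<j): mu(Syz_1) = beta_2 = C(m,2) = m(m-1)/2
m=13
13*12/2 = 78


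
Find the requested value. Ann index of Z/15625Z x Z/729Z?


Exponent = lcm of the cyclic orders; pairwise coprime => product.
5^6*3^6=15625*729=11390625


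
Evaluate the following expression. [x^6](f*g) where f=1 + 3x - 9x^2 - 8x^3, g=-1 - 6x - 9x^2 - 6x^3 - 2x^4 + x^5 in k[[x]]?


[x^6] = sum a_i*b_j, i+j=6
  3*1=3
  -9*-2=18
  -8*-6=48
Sum=69


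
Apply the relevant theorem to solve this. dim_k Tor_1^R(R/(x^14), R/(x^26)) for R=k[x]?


Tor_1(R/I,R/J)=(I cap J)/IJ=(x^26)/(x^40)
dim=40-26=min(14,26)=14


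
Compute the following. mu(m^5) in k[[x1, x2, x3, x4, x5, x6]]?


C(n+d-1,d)=C(10,5)=252


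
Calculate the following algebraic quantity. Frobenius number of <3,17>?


gcd(3,17)=1 => F=ab-a-b=3*17-3-17=51-20=31


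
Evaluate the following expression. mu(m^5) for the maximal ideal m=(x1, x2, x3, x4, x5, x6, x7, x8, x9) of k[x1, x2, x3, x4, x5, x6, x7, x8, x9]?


Graded Nakayama: mu(m^d) = dim_k (m^d/m^(d+1)) = #degree-5 monomials in 9 vars
C(n+d-1,d)=C(13,5)=1287


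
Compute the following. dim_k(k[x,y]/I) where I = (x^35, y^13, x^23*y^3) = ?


k[x,y]/I, I = (x^35, y^13, x^23*y^3)
Rect: 35x13=455. Corner: (35-23)x(13-3)=120.
dim = 455-120 = 335


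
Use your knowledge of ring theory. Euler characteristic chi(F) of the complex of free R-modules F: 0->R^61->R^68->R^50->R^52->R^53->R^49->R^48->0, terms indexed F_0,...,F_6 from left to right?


chi = sum (-1)^i * rank:
(-1)^0*61=61
(-1)^1*68=-68
(-1)^2*50=50
(-1)^3*52=-52
(-1)^4*53=53
(-1)^5*49=-49
(-1)^6*48=48
chi=43


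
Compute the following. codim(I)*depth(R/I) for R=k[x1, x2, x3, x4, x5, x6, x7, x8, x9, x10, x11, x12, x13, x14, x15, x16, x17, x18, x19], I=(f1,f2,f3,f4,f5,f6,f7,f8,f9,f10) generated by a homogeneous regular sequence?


codim=10, depth=dim(R/I)=19-10=9
Product=10*9=90


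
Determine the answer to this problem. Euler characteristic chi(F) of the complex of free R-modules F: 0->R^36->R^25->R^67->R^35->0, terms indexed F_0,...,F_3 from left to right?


chi = sum (-1)^i * rank:
(-1)^0*36=36
(-1)^1*25=-25
(-1)^2*67=67
(-1)^3*35=-35
chi=43


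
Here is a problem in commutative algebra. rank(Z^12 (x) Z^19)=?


rank(M(x)N) = rank(M)*rank(N)
12*19 = 228


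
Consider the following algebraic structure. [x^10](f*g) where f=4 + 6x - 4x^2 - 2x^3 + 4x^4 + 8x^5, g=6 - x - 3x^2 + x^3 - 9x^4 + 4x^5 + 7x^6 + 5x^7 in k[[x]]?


[x^10] = sum a_i*b_j, i+j=10
  -2*5=-10
  4*7=28
  8*4=32
Sum=50


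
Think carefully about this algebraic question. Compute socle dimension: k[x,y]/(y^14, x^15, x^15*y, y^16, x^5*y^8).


Socle = ann(m) = span of standard monomials u with x*u, y*u in I (staircase corners).
Redundant generators: y^16, x^15*y
Minimal generators: x^15, x^5*y^8, y^14
Corners: x^4y^13, x^14y^7
Socle dim=2
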